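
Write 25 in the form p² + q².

We need to find integers p, q > 0 such that p² + q² = 25.
Trying p = 3: q² = 25 - 3² = 25 - 9 = 16
q = 4
Check: 3² + 4² = 9 + 16 = 25 ✓

25 = 3² + 4²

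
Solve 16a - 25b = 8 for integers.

Step 1: Check solvability.
gcd(16, 25) = 1
Since 1 divides 8, solutions exist.

Step 2: Apply extended Euclidean algorithm to find gcd.
We find integers such that 16*x0 + 25*y0 = 1

Step 3: Scale the particular solution.
Multiply by 8/1 = 8:
a = 88, b = 56

Step 4: Verify.
16*(88) - 25*(56) = 8 = 8 ✓

a = 88, b = 56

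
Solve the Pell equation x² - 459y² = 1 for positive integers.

We seek the smallest positive integers (x, y) with x² - 459y² = 1, i.e., x² = 459y² + 1.
Try successive y values:
y = 1: x² = 459·1² + 1 = 460, not a perfect square
y = 2: x² = 459·2² + 1 = 1837, not a perfect square
y = 3: x² = 459·3² + 1 = 4132, not a perfect square
... continuing the search (or via continued fractions) ...
y = 23331: x² = 459·23331² + 1 = 249850022500, x = 499850 ✓

Verify: 499850² - 459·23331² = 249850022500 - 249850022499 = 1 ✓

x = 499850, y = 23331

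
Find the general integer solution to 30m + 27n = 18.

Step 1: Compute gcd(30, 27) = 3.
Since 3 divides 18, solutions exist.

Step 2: Find a particular solution using extended Euclidean algorithm.
We get m₀ = 6, n₀ = -6.
Check: 30*6 + 27*-6 = 18 = 18 ✓

Step 3: Write the general solution.
m = 6 + (27/3)t = 6 + 9t
n = -6 - (30/3)t = -6 - 10t
for any integer t.

m = 6 + 9t, n = -6 - 10t for integer t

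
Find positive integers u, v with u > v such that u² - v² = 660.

Factor: u² - v² = (u+v)(u-v) = 660.
We need two factors of 660 with the same parity.
Use u+v = 330 and u-v = 2 (product 330·2 = 660).
Adding: 2u = 332, so u = 166.
Subtracting: 2v = 328, so v = 164.
Check: 166² - 164² = 27556 - 26896 = 660 ✓

u = 166, v = 164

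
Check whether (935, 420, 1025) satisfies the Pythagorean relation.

Compute a² + b²:
935² + 420² = 874225 + 176400 = 1050625
Compute c²:
1025² = 1050625
Since 1050625 = 1050625, it is a Pythagorean triple.

Yes, it is a Pythagorean triple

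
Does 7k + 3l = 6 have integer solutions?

Step 1: Compute gcd(7, 3).
gcd(7, 3) = 1

Step 2: Check divisibility.
Does 1 divide 6? 6 = 1 x 6, so yes.

By the theorem on linear Diophantine equations, 7k + 3l = 6 has integer solutions if and only if gcd(7, 3) divides 6. Since 1 | 6, solutions exist.

Yes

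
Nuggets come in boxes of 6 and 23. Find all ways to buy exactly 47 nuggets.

We need non-negative integers (x, y) with 6x + 23y = 47.
For each x in 0..7, check if 47 - 6x is a non-negative multiple of 23.
x = 4: 23y = 23, y = 1 ✓

(4 boxes of 6, 1 boxes of 23)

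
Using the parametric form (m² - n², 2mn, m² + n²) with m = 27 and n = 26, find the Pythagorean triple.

a = m² - n² = 27² - 26² = 729 - 676 = 53
b = 2mn = 2·27·26 = 1404
c = m² + n² = 729 + 676 = 1405
Verify: 53² + 1404² = 2809 + 1971216 = 1974025 = 1405² ✓

(53, 1404, 1405)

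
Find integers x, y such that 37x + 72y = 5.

Step 1: Check solvability.
gcd(37, 72) = 1
Since 1 divides 5, solutions exist.

Step 2: Apply extended Euclidean algorithm to find gcd.
We find integers such that 37*x0 + 72*y0 = 1

Step 3: Scale the particular solution.
Multiply by 5/1 = 5:
x = -175, y = 90

Step 4: Verify.
37*(-175) + 72*(90) = 5 = 5 ✓

x = -175, y = 90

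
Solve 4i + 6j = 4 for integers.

Step 1: Check solvability.
gcd(4, 6) = 2
Since 2 divides 4, solutions exist.

Step 2: Apply extended Euclidean algorithm to find gcd.
We find integers such that 4*x0 + 6*y0 = 2

Step 3: Scale the particular solution.
Multiply by 4/2 = 2:
i = -2, j = 2

Step 4: Verify.
4*(-2) + 6*(2) = 4 = 4 ✓

i = -2, j = 2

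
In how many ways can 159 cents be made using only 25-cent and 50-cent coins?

We need non-negative integers (x, y) with 25x + 50y = 159.
For each x from 0 to 6, check if (159 - 25x) is a non-negative multiple of 50.
Solutions (x, y): none
Count: 0

0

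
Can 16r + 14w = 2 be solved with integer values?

Step 1: Compute gcd(16, 14).
gcd(16, 14) = 2

Step 2: Check divisibility.
Does 2 divide 2? 2 = 2 x 1, so yes.

By the theorem on linear Diophantine equations, 16r + 14w = 2 has integer solutions if and only if gcd(16, 14) divides 2. Since 2 | 2, solutions exist.

Yes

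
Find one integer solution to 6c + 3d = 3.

Step 1: Check solvability.
gcd(6, 3) = 3
Since 3 divides 3, solutions exist.

Step 2: Apply extended Euclidean algorithm to find gcd.
We find integers such that 6*x0 + 3*y0 = 3

Step 3: Scale the particular solution.
Multiply by 3/3 = 1:
c = 0, d = 1

Step 4: Verify.
6*(0) + 3*(1) = 3 = 3 ✓

c = 0, d = 1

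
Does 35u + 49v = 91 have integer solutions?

Step 1: Compute gcd(35, 49).
gcd(35, 49) = 7

Step 2: Check divisibility.
Does 7 divide 91? 91 = 7 x 13, so yes.

By the theorem on linear Diophantine equations, 35u + 49v = 91 has integer solutions if and only if gcd(35, 49) divides 91. Since 7 | 91, solutions exist.

Yes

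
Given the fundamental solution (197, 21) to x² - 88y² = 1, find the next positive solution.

Solutions to x² - Dy² = 1 are generated by powers of (x₀ + y₀√D).
The next solution satisfies x₁ + y₁√88 = (x₀ + y₀√88)², giving:
x₁ = x₀² + 88y₀² = 197² + 88·21² = 38809 + 38808 = 77617
y₁ = 2x₀y₀ = 2·197·21 = 8274

Verify: 77617² - 88·8274² = 6024398689 - 6024398688 = 1 ✓

x = 77617, y = 8274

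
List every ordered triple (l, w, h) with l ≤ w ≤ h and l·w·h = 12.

Iterate l from 1 to ⌊12^(1/3)⌋. For each l dividing 12, iterate w ≥ l with w dividing 12/l, and set h = 12/(l·w).
Triples found (4): (1×1×12), (1×2×6), (1×3×4), (2×2×3)

(1×1×12), (1×2×6), (1×3×4), (2×2×3)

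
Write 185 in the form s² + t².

We need to find integers s, t > 0 such that s² + t² = 185.
Trying s = 4: t² = 185 - 4² = 185 - 16 = 169
t = 13
Check: 4² + 13² = 16 + 169 = 185 ✓

185 = 4² + 13²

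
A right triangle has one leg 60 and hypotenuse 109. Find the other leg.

a² = c² - b² = 11881 - 3600 = 8281
a = 91

91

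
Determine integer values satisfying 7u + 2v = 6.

Step 1: Check solvability.
gcd(7, 2) = 1
Since 1 divides 6, solutions exist.

Step 2: Apply extended Euclidean algorithm to find gcd.
We find integers such that 7*x0 + 2*y0 = 1

Step 3: Scale the particular solution.
Multiply by 6/1 = 6:
u = 6, v = -18

Step 4: Verify.
7*(6) + 2*(-18) = 6 = 6 ✓

u = 6, v = -18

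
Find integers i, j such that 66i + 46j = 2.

Step 1: Check solvability.
gcd(66, 46) = 2
Since 2 divides 2, solutions exist.

Step 2: Apply extended Euclidean algorithm to find gcd.
We find integers such that 66*x0 + 46*y0 = 2

Step 3: Scale the particular solution.
Multiply by 2/2 = 1:
i = 7, j = -10

Step 4: Verify.
66*(7) + 46*(-10) = 2 = 2 ✓

i = 7, j = -10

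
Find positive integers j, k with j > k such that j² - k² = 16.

Factor: j² - k² = (j+k)(j-k) = 16.
We need two factors of 16 with the same parity.
Use j+k = 8 and j-k = 2 (product 8·2 = 16).
Adding: 2j = 10, so j = 5.
Subtracting: 2k = 6, so k = 3.
Check: 5² - 3² = 25 - 9 = 16 ✓

j = 5, k = 3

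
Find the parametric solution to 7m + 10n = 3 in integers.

Step 1: Compute gcd(7, 10) = 1.
Since 1 divides 3, solutions exist.

Step 2: Find a particular solution using extended Euclidean algorithm.
We get m₀ = 9, n₀ = -6.
Check: 7*9 + 10*-6 = 3 = 3 ✓

Step 3: Write the general solution.
m = 9 + (10/1)t = 9 + 10t
n = -6 - (7/1)t = -6 - 7t
for any integer t.

m = 9 + 10t, n = -6 - 7t for integer t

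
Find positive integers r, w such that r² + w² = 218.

Search for r with 218 - r² a perfect square.
r = 7: 218 - 7² = 218 - 49 = 169 = 13² ✓
So r = 7, w = 13.

r = 7, w = 13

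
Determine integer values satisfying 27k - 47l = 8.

Step 1: Check solvability.
gcd(27, 47) = 1
Since 1 divides 8, solutions exist.

Step 2: Apply extended Euclidean algorithm to find gcd.
We find integers such that 27*x0 + 47*y0 = 1

Step 3: Scale the particular solution.
Multiply by 8/1 = 8:
k = 56, l = 32

Step 4: Verify.
27*(56) - 47*(32) = 8 = 8 ✓

k = 56, l = 32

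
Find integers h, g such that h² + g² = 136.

We need to find integers h, g > 0 such that h² + g² = 136.
Trying h = 6: g² = 136 - 6² = 136 - 36 = 100
g = 10
Check: 6² + 10² = 36 + 100 = 136 ✓

136 = 6² + 10²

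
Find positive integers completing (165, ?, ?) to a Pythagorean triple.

We need the other leg and hypotenuse such that 165² + x² = c².
Take x = 1508, c = 1517: 165² + 1508² = 27225 + 2274064 = 2301289 = 1517² ✓
Triple: (165, 1508, 1517)

(165, 1508, 1517)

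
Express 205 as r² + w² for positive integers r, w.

We need to find integers r, w > 0 such that r² + w² = 205.
Trying r = 3: w² = 205 - 3² = 205 - 9 = 196
w = 14
Check: 3² + 14² = 9 + 196 = 205 ✓

205 = 3² + 14²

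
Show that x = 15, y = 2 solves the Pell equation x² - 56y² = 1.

Compute x² = 15² = 225
Compute 56y² = 56·2² = 56·4 = 224
x² - 56y² = 225 - 224 = 1
Since this equals 1, (15, 2) is a solution.

Yes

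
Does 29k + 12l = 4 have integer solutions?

Step 1: Compute gcd(29, 12).
gcd(29, 12) = 1

Step 2: Check divisibility.
Does 1 divide 4? 4 = 1 x 4, so yes.

By the theorem on linear Diophantine equations, 29k + 12l = 4 has integer solutions if and only if gcd(29, 12) divides 4. Since 1 | 4, solutions exist.

Yes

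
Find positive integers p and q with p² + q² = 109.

We need to find integers p, q > 0 such that p² + q² = 109.
Trying p = 3: q² = 109 - 3² = 109 - 9 = 100
q = 10
Check: 3² + 10² = 9 + 100 = 109 ✓

109 = 3² + 10²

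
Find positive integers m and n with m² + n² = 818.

We need to find integers m, n > 0 such that m² + n² = 818.
Trying m = 17: n² = 818 - 17² = 818 - 289 = 529
n = 23
Check: 17² + 23² = 289 + 529 = 818 ✓

818 = 17² + 23²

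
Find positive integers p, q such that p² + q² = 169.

Search for p with 169 - p² a perfect square.
p = 5: 169 - 5² = 169 - 25 = 144 = 12² ✓
So p = 5, q = 12.

p = 5, q = 12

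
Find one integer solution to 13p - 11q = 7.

Step 1: Check solvability.
gcd(13, 11) = 1
Since 1 divides 7, solutions exist.

Step 2: Apply extended Euclidean algorithm to find gcd.
We find integers such that 13*x0 + 11*y0 = 1

Step 3: Scale the particular solution.
Multiply by 7/1 = 7:
p = -35, q = -42

Step 4: Verify.
13*(-35) - 11*(-42) = 7 = 7 ✓

p = -35, q = -42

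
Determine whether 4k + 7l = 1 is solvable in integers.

Step 1: Compute gcd(4, 7).
gcd(4, 7) = 1

Step 2: Check divisibility.
Does 1 divide 1? 1 = 1 x 1, so yes.

By the theorem on linear Diophantine equations, 4k + 7l = 1 has integer solutions if and only if gcd(4, 7) divides 1. Since 1 | 1, solutions exist.

Yes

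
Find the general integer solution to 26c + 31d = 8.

Step 1: Compute gcd(26, 31) = 1.
Since 1 divides 8, solutions exist.

Step 2: Find a particular solution using extended Euclidean algorithm.
We get c₀ = 48, d₀ = -40.
Check: 26*48 + 31*-40 = 8 = 8 ✓

Step 3: Write the general solution.
c = 48 + (31/1)t = 48 + 31t
d = -40 - (26/1)t = -40 - 26t
for any integer t.

c = 48 + 31t, d = -40 - 26t for integer t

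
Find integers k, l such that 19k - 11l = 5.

Step 1: Check solvability.
gcd(19, 11) = 1
Since 1 divides 5, solutions exist.

Step 2: Apply extended Euclidean algorithm to find gcd.
We find integers such that 19*x0 + 11*y0 = 1

Step 3: Scale the particular solution.
Multiply by 5/1 = 5:
k = -20, l = -35

Step 4: Verify.
19*(-20) - 11*(-35) = 5 = 5 ✓

k = -20, l = -35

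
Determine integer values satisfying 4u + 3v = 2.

Step 1: Check solvability.
gcd(4, 3) = 1
Since 1 divides 2, solutions exist.

Step 2: Apply extended Euclidean algorithm to find gcd.
We find integers such that 4*x0 + 3*y0 = 1

Step 3: Scale the particular solution.
Multiply by 2/1 = 2:
u = 2, v = -2

Step 4: Verify.
4*(2) + 3*(-2) = 2 = 2 ✓

u = 2, v = -2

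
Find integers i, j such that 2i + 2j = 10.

Step 1: Check solvability.
gcd(2, 2) = 2
Since 2 divides 10, solutions exist.

Step 2: Apply extended Euclidean algorithm to find gcd.
We find integers such that 2*x0 + 2*y0 = 2

Step 3: Scale the particular solution.
Multiply by 10/2 = 5:
i = 0, j = 5

Step 4: Verify.
2*(0) + 2*(5) = 10 = 10 ✓

i = 0, j = 5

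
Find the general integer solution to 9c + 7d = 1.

Step 1: Compute gcd(9, 7) = 1.
Since 1 divides 1, solutions exist.

Step 2: Find a particular solution using extended Euclidean algorithm.
We get c₀ = -3, d₀ = 4.
Check: 9*-3 + 7*4 = 1 = 1 ✓

Step 3: Write the general solution.
c = -3 + (7/1)t = -3 + 7t
d = 4 - (9/1)t = 4 - 9t
for any integer t.

c = -3 + 7t, d = 4 - 9t for integer t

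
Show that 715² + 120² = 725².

Compute a² + b²:
715² + 120² = 511225 + 14400 = 525625
Compute c²:
725² = 525625
Since 525625 = 525625, it is a Pythagorean triple.

Yes, it is a Pythagorean triple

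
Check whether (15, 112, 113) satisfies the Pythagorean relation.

Compute a² + b²:
15² + 112² = 225 + 12544 = 12769
Compute c²:
113² = 12769
Since 12769 = 12769, it is a Pythagorean triple.

Yes, it is a Pythagorean triple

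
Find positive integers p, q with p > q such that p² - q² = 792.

Factor: p² - q² = (p+q)(p-q) = 792.
We need two factors of 792 with the same parity.
Use p+q = 396 and p-q = 2 (product 396·2 = 792).
Adding: 2p = 398, so p = 199.
Subtracting: 2q = 394, so q = 197.
Check: 199² - 197² = 39601 - 38809 = 792 ✓

p = 199, q = 197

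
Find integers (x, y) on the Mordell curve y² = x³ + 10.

Try small integer x values and check whether x³ + 10 is a perfect square.
x = -1: x³ + 10 = -1³ + 10 = -1 + 10 = 9
Is 9 a perfect square? 3² = 9 ✓
So (x, y) = (-1, 3) is a solution.

x = -1, y = 3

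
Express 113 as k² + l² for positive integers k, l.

We need to find integers k, l > 0 such that k² + l² = 113.
Trying k = 7: l² = 113 - 7² = 113 - 49 = 64
l = 8
Check: 7² + 8² = 49 + 64 = 113 ✓

113 = 7² + 8²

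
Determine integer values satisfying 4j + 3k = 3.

Step 1: Check solvability.
gcd(4, 3) = 1
Since 1 divides 3, solutions exist.

Step 2: Apply extended Euclidean algorithm to find gcd.
We find integers such that 4*x0 + 3*y0 = 1

Step 3: Scale the particular solution.
Multiply by 3/1 = 3:
j = 3, k = -3

Step 4: Verify.
4*(3) + 3*(-3) = 3 = 3 ✓

j = 3, k = -3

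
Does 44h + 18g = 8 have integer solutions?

Step 1: Compute gcd(44, 18).
gcd(44, 18) = 2

Step 2: Check divisibility.
Does 2 divide 8? 8 = 2 x 4, so yes.

By the theorem on linear Diophantine equations, 44h + 18g = 8 has integer solutions if and only if gcd(44, 18) divides 8. Since 2 | 8, solutions exist.

Yes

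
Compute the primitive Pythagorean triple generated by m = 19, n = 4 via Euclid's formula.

a = m² - n² = 361 - 16 = 345
b = 2mn = 2·19·4 = 152
c = m² + n² = 361 + 16 = 377
Verify: 345² + 152² = 119025 + 23104 = 142129 = 377² ✓

(345, 152, 377)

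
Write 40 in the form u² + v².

We need to find integers u, v > 0 such that u² + v² = 40.
Trying u = 2: v² = 40 - 2² = 40 - 4 = 36
v = 6
Check: 2² + 6² = 4 + 36 = 40 ✓

40 = 2² + 6²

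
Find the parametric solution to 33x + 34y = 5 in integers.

Step 1: Compute gcd(33, 34) = 1.
Since 1 divides 5, solutions exist.

Step 2: Find a particular solution using extended Euclidean algorithm.
We get x₀ = -5, y₀ = 5.
Check: 33*-5 + 34*5 = 5 = 5 ✓

Step 3: Write the general solution.
x = -5 + (34/1)t = -5 + 34t
y = 5 - (33/1)t = 5 - 33t
for any integer t.

x = -5 + 34t, y = 5 - 33t for integer t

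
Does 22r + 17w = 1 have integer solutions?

Step 1: Compute gcd(22, 17).
gcd(22, 17) = 1

Step 2: Check divisibility.
Does 1 divide 1? 1 = 1 x 1, so yes.

By the theorem on linear Diophantine equations, 22r + 17w = 1 has integer solutions if and only if gcd(22, 17) divides 1. Since 1 | 1, solutions exist.

Yes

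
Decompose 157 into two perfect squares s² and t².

We need to find integers s, t > 0 such that s² + t² = 157.
Trying s = 6: t² = 157 - 6² = 157 - 36 = 121
t = 11
Check: 6² + 11² = 36 + 121 = 157 ✓

157 = 6² + 11²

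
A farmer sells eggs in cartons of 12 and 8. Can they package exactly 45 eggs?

We need non-negative a, b with 12a + 8b = 45.
gcd(12, 8) = 4, and 4 does not divide 45.
No integer solutions exist.

No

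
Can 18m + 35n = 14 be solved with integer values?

Step 1: Compute gcd(18, 35).
gcd(18, 35) = 1

Step 2: Check divisibility.
Does 1 divide 14? 14 = 1 x 14, so yes.

By the theorem on linear Diophantine equations, 18m + 35n = 14 has integer solutions if and only if gcd(18, 35) divides 14. Since 1 | 14, solutions exist.

Yes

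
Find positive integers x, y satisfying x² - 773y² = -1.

We need x² = 773y² - 1. Try successive y:
y = 1: x² = 773·1² - 1 = 772, not a perfect square
y = 2: x² = 773·2² - 1 = 3091, not a perfect square
y = 3: x² = 773·3² - 1 = 6956, not a perfect square
...
y = 48305: x² = 773·48305² - 1 = 1803697348324 = 1343018² ✓
Check: 1343018² - 773·48305² = 1803697348324 - 1803697348325 = -1 ✓

x = 1343018, y = 48305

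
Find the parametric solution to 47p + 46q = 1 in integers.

Step 1: Compute gcd(47, 46) = 1.
Since 1 divides 1, solutions exist.

Step 2: Find a particular solution using extended Euclidean algorithm.
We get p₀ = 1, q₀ = -1.
Check: 47*1 + 46*-1 = 1 = 1 ✓

Step 3: Write the general solution.
p = 1 + (46/1)t = 1 + 46t
q = -1 - (47/1)t = -1 - 47t
for any integer t.

p = 1 + 46t, q = -1 - 47t for integer t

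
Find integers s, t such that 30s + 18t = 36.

Step 1: Check solvability.
gcd(30, 18) = 6
Since 6 divides 36, solutions exist.

Step 2: Apply extended Euclidean algorithm to find gcd.
We find integers such that 30*x0 + 18*y0 = 6

Step 3: Scale the particular solution.
Multiply by 36/6 = 6:
s = -6, t = 12

Step 4: Verify.
30*(-6) + 18*(12) = 36 = 36 ✓

s = -6, t = 12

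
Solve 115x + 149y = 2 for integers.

Step 1: Check solvability.
gcd(115, 149) = 1
Since 1 divides 2, solutions exist.

Step 2: Apply extended Euclidean algorithm to find gcd.
We find integers such that 115*x0 + 149*y0 = 1

Step 3: Scale the particular solution.
Multiply by 2/1 = 2:
x = -114, y = 88

Step 4: Verify.
115*(-114) + 149*(88) = 2 = 2 ✓

x = -114, y = 88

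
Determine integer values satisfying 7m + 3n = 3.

Step 1: Check solvability.
gcd(7, 3) = 1
Since 1 divides 3, solutions exist.

Step 2: Apply extended Euclidean algorithm to find gcd.
We find integers such that 7*x0 + 3*y0 = 1

Step 3: Scale the particular solution.
Multiply by 3/1 = 3:
m = 3, n = -6

Step 4: Verify.
7*(3) + 3*(-6) = 3 = 3 ✓

m = 3, n = -6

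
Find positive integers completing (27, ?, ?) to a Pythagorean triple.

We need the other leg and hypotenuse such that 27² + x² = c².
Take x = 364, c = 365: 27² + 364² = 729 + 132496 = 133225 = 365² ✓
Triple: (27, 364, 365)

(27, 364, 365)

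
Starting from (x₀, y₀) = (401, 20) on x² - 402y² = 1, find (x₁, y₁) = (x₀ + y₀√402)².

Solutions to x² - Dy² = 1 are generated by powers of (x₀ + y₀√D).
The next solution satisfies x₁ + y₁√402 = (x₀ + y₀√402)², giving:
x₁ = x₀² + 402y₀² = 401² + 402·20² = 160801 + 160800 = 321601
y₁ = 2x₀y₀ = 2·401·20 = 16040

Verify: 321601² - 402·16040² = 103427203201 - 103427203200 = 1 ✓

x = 321601, y = 16040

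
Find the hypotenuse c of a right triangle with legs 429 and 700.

c² = a² + b² = 429² + 700² = 184041 + 490000 = 674041
c = sqrt(674041) = 821

821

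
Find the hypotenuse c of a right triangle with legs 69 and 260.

c² = a² + b² = 69² + 260² = 4761 + 67600 = 72361
c = 269

269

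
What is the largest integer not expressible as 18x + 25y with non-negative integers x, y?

For two coprime denominations a and b, the Frobenius number (largest value not representable as a non-negative combination) is ab - a - b.
Here gcd(18, 25) = 1, so they are coprime.
F(18, 25) = 18·25 - 18 - 25 = 450 - 43 = 407

407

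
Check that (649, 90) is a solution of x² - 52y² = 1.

Compute x² = 649² = 421201
Compute 52y² = 52·90² = 52·8100 = 421200
x² - 52y² = 421201 - 421200 = 1
Since this equals 1, (649, 90) is a solution.

Yes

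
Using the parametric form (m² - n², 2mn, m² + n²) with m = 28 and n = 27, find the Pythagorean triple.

a = m² - n² = 784 - 729 = 55
b = 2mn = 2·28·27 = 1512
c = m² + n² = 784 + 729 = 1513
Verify: 55² + 1512² = 3025 + 2286144 = 2289169 = 1513² ✓

(55, 1512, 1513)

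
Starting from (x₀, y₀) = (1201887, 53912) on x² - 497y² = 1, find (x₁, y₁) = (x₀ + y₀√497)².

Solutions to x² - Dy² = 1 are generated by powers of (x₀ + y₀√D).
The next solution satisfies x₁ + y₁√497 = (x₀ + y₀√497)², giving:
x₁ = x₀² + 497y₀² = 1201887² + 497·53912² = 1444532360769 + 1444532360768 = 2889064721537
y₁ = 2x₀y₀ = 2·1201887·53912 = 129592263888

Verify: 2889064721537² - 497·129592263888² = 8346694965229663351642369 - 8346694965229663351642368 = 1 ✓

x = 2889064721537, y = 129592263888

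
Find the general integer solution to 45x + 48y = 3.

Step 1: Compute gcd(45, 48) = 3.
Since 3 divides 3, solutions exist.

Step 2: Find a particular solution using extended Euclidean algorithm.
We get x₀ = -1, y₀ = 1.
Check: 45*-1 + 48*1 = 3 = 3 ✓

Step 3: Write the general solution.
x = -1 + (48/3)t = -1 + 16t
y = 1 - (45/3)t = 1 - 15t
for any integer t.

x = -1 + 16t, y = 1 - 15t for integer t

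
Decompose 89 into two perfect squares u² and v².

We need to find integers u, v > 0 such that u² + v² = 89.
Trying u = 5: v² = 89 - 5² = 89 - 25 = 64
v = 8
Check: 5² + 8² = 25 + 64 = 89 ✓

89 = 5² + 8²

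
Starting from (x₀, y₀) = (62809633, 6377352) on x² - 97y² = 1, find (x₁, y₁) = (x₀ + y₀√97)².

Solutions to x² - Dy² = 1 are generated by powers of (x₀ + y₀√D).
The next solution satisfies x₁ + y₁√97 = (x₀ + y₀√97)², giving:
x₁ = x₀² + 97y₀² = 62809633² + 97·6377352² = 3945049997594689 + 3945049997594688 = 7890099995189377
y₁ = 2x₀y₀ = 2·62809633·6377352 = 801118277263632

Verify: 7890099995189377² - 97·801118277263632² = 62253677934087406958542093648129 - 62253677934087406958542093648128 = 1 ✓

x = 7890099995189377, y = 801118277263632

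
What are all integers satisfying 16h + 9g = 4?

Step 1: Compute gcd(16, 9) = 1.
Since 1 divides 4, solutions exist.

Step 2: Find a particular solution using extended Euclidean algorithm.
We get h₀ = 16, g₀ = -28.
Check: 16*16 + 9*-28 = 4 = 4 ✓

Step 3: Write the general solution.
h = 16 + (9/1)t = 16 + 9t
g = -28 - (16/1)t = -28 - 16t
for any integer t.

h = 16 + 9t, g = -28 - 16t for integer t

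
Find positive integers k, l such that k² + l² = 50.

Search for k with 50 - k² a perfect square.
k = 1: 50 - 1² = 50 - 1 = 49 = 7² ✓
So k = 1, l = 7.

k = 1, l = 7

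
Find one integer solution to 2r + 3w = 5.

Step 1: Check solvability.
gcd(2, 3) = 1
Since 1 divides 5, solutions exist.

Step 2: Apply extended Euclidean algorithm to find gcd.
We find integers such that 2*x0 + 3*y0 = 1

Step 3: Scale the particular solution.
Multiply by 5/1 = 5:
r = -5, w = 5

Step 4: Verify.
2*(-5) + 3*(5) = 5 = 5 ✓

r = -5, w = 5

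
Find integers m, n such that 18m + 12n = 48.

Step 1: Check solvability.
gcd(18, 12) = 6
Since 6 divides 48, solutions exist.

Step 2: Apply extended Euclidean algorithm to find gcd.
We find integers such that 18*x0 + 12*y0 = 6

Step 3: Scale the particular solution.
Multiply by 48/6 = 8:
m = 8, n = -8

Step 4: Verify.
18*(8) + 12*(-8) = 48 = 48 ✓

m = 8, n = -8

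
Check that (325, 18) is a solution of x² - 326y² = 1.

Compute x² = 325² = 105625
Compute 326y² = 326·18² = 326·324 = 105624
x² - 326y² = 105625 - 105624 = 1
Since this equals 1, (325, 18) is a solution.

Yes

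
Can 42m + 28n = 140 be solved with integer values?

Step 1: Compute gcd(42, 28).
gcd(42, 28) = 14

Step 2: Check divisibility.
Does 14 divide 140? 140 = 14 x 10, so yes.

By the theorem on linear Diophantine equations, 42m + 28n = 140 has integer solutions if and only if gcd(42, 28) divides 140. Since 14 | 140, solutions exist.

Yes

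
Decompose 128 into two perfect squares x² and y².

We need to find integers x, y > 0 such that x² + y² = 128.
Trying x = 8: y² = 128 - 8² = 128 - 64 = 64
y = 8
Check: 8² + 8² = 64 + 64 = 128 ✓

128 = 8² + 8²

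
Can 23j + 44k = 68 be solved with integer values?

Step 1: Compute gcd(23, 44).
gcd(23, 44) = 1

Step 2: Check divisibility.
Does 1 divide 68? 68 = 1 x 68, so yes.

By the theorem on linear Diophantine equations, 23j + 44k = 68 has integer solutions if and only if gcd(23, 44) divides 68. Since 1 | 68, solutions exist.

Yes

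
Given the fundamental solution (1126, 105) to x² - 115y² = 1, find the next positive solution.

Solutions to x² - Dy² = 1 are generated by powers of (x₀ + y₀√D).
The next solution satisfies x₁ + y₁√115 = (x₀ + y₀√115)², giving:
x₁ = x₀² + 115y₀² = 1126² + 115·105² = 1267876 + 1267875 = 2535751
y₁ = 2x₀y₀ = 2·1126·105 = 236460

Verify: 2535751² - 115·236460² = 6430033134001 - 6430033134000 = 1 ✓

x = 2535751, y = 236460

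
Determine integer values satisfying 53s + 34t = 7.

Step 1: Check solvability.
gcd(53, 34) = 1
Since 1 divides 7, solutions exist.

Step 2: Apply extended Euclidean algorithm to find gcd.
We find integers such that 53*x0 + 34*y0 = 1

Step 3: Scale the particular solution.
Multiply by 7/1 = 7:
s = 63, t = -98

Step 4: Verify.
53*(63) + 34*(-98) = 7 = 7 ✓

s = 63, t = -98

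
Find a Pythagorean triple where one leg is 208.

We need the other leg and hypotenuse such that 208² + x² = c².
Take x = 105, c = 233: 208² + 105² = 43264 + 11025 = 54289 = 233² ✓
Triple: (105, 208, 233)

(105, 208, 233)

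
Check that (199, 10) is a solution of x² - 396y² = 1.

Compute x² = 199² = 39601
Compute 396y² = 396·10² = 396·100 = 39600
x² - 396y² = 39601 - 39600 = 1
Since this equals 1, (199, 10) is a solution.

Yes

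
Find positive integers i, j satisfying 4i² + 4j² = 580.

Try small values of i and check whether (580 - 4i²)/4 is a perfect square.
i = 8: 4·8² = 256, so 4j² = 580 - 256 = 324, giving j² = 81, j = 9.
Check: 4·8² + 4·9² = 256 + 324 = 580 ✓

i = 8, j = 9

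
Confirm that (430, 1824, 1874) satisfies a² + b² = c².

Compute a² + b² = 430² + 1824² = 184900 + 3326976 = 3511876
Compute c² = 1874² = 3511876
Since 3511876 = 3511876, confirmed.

Yes, it is a Pythagorean triple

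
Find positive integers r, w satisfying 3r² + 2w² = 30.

Try small values of r and check whether (30 - 3r²)/2 is a perfect square.
r = 2: 3·2² = 12, so 2w² = 30 - 12 = 18, giving w² = 9, w = 3.
Check: 3·2² + 2·3² = 12 + 18 = 30 ✓

r = 2, w = 3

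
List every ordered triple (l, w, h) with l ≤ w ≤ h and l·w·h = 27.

Iterate l from 1 to ⌊27^(1/3)⌋. For each l dividing 27, iterate w ≥ l with w dividing 27/l, and set h = 27/(l·w).
Triples found (3): (1×1×27), (1×3×9), (3×3×3)

(1×1×27), (1×3×9), (3×3×3)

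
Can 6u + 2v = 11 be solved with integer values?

Step 1: Compute gcd(6, 2).
gcd(6, 2) = 2

Step 2: Check divisibility.
Does 2 divide 11? 11 = 2 x 5 + 1, so no.

By the theorem on linear Diophantine equations, 6u + 2v = 11 has integer solutions if and only if gcd(6, 2) divides 11. Since 2 does not divide 11, no solutions exist.

No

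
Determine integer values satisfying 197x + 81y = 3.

Step 1: Check solvability.
gcd(197, 81) = 1
Since 1 divides 3, solutions exist.

Step 2: Apply extended Euclidean algorithm to find gcd.
We find integers such that 197*x0 + 81*y0 = 1

Step 3: Scale the particular solution.
Multiply by 3/1 = 3:
x = -111, y = 270

Step 4: Verify.
197*(-111) + 81*(270) = 3 = 3 ✓

x = -111, y = 270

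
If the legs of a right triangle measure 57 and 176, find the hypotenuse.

c² = a² + b² = 57² + 176² = 3249 + 30976 = 34225
c = 185

185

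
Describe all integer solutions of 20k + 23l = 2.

Step 1: Compute gcd(20, 23) = 1.
Since 1 divides 2, solutions exist.

Step 2: Find a particular solution using extended Euclidean algorithm.
We get k₀ = -16, l₀ = 14.
Check: 20*-16 + 23*14 = 2 = 2 ✓

Step 3: Write the general solution.
k = -16 + (23/1)t = -16 + 23t
l = 14 - (20/1)t = 14 - 20t
for any integer t.

k = -16 + 23t, l = 14 - 20t for integer t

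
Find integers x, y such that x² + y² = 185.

We need to find integers x, y > 0 such that x² + y² = 185.
Trying x = 4: y² = 185 - 4² = 185 - 16 = 169
y = 13
Check: 4² + 13² = 16 + 169 = 185 ✓

185 = 4² + 13²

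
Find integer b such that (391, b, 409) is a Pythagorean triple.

b² = c² - a² = 409² - 391² = 167281 - 152881 = 14400
b = sqrt(14400) = 120

120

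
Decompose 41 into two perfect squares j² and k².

We need to find integers j, k > 0 such that j² + k² = 41.
Trying j = 4: k² = 41 - 4² = 41 - 16 = 25
k = 5
Check: 4² + 5² = 16 + 25 = 41 ✓

41 = 4² + 5²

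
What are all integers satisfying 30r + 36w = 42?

Step 1: Compute gcd(30, 36) = 6.
Since 6 divides 42, solutions exist.

Step 2: Find a particular solution using extended Euclidean algorithm.
We get r₀ = -7, w₀ = 7.
Check: 30*-7 + 36*7 = 42 = 42 ✓

Step 3: Write the general solution.
r = -7 + (36/6)t = -7 + 6t
w = 7 - (30/6)t = 7 - 5t
for any integer t.

r = -7 + 6t, w = 7 - 5t for integer t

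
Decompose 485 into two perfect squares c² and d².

We need to find integers c, d > 0 such that c² + d² = 485.
Trying c = 1: d² = 485 - 1² = 485 - 1 = 484
d = 22
Check: 1² + 22² = 1 + 484 = 485 ✓

485 = 1² + 22²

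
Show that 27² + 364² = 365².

Compute a² + b² = 27² + 364² = 729 + 132496 = 133225
Compute c² = 365² = 133225
Since 133225 = 133225, confirmed.

Yes, it is a Pythagorean triple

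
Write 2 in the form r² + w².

We need to find integers r, w > 0 such that r² + w² = 2.
Trying r = 1: w² = 2 - 1² = 2 - 1 = 1
w = 1
Check: 1² + 1² = 1 + 1 = 2 ✓

2 = 1² + 1²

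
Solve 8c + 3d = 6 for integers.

Step 1: Check solvability.
gcd(8, 3) = 1
Since 1 divides 6, solutions exist.

Step 2: Apply extended Euclidean algorithm to find gcd.
We find integers such that 8*x0 + 3*y0 = 1

Step 3: Scale the particular solution.
Multiply by 6/1 = 6:
c = -6, d = 18

Step 4: Verify.
8*(-6) + 3*(18) = 6 = 6 ✓

c = -6, d = 18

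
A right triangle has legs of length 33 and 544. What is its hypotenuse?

c² = a² + b² = 33² + 544² = 1089 + 295936 = 297025
c = 545

545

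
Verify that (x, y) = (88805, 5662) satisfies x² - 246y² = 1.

Compute x² = 88805² = 7886328025
Compute 246y² = 246·5662² = 246·32058244 = 7886328024
x² - 246y² = 7886328025 - 7886328024 = 1
Since this equals 1, (88805, 5662) is a solution.

Yes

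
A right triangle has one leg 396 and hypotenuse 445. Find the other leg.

a² = c² - b² = 198025 - 156816 = 41209
a = 203

203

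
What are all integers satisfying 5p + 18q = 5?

Step 1: Compute gcd(5, 18) = 1.
Since 1 divides 5, solutions exist.

Step 2: Find a particular solution using extended Euclidean algorithm.
We get p₀ = -35, q₀ = 10.
Check: 5*-35 + 18*10 = 5 = 5 ✓

Step 3: Write the general solution.
p = -35 + (18/1)t = -35 + 18t
q = 10 - (5/1)t = 10 - 5t
for any integer t.

p = -35 + 18t, q = 10 - 5t for integer t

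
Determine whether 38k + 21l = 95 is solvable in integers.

Step 1: Compute gcd(38, 21).
gcd(38, 21) = 1

Step 2: Check divisibility.
Does 1 divide 95? 95 = 1 x 95, so yes.

By the theorem on linear Diophantine equations, 38k + 21l = 95 has integer solutions if and only if gcd(38, 21) divides 95. Since 1 | 95, solutions exist.

Yes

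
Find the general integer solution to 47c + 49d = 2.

Step 1: Compute gcd(47, 49) = 1.
Since 1 divides 2, solutions exist.

Step 2: Find a particular solution using extended Euclidean algorithm.
We get c₀ = 48, d₀ = -46.
Check: 47*48 + 49*-46 = 2 = 2 ✓

Step 3: Write the general solution.
c = 48 + (49/1)t = 48 + 49t
d = -46 - (47/1)t = -46 - 47t
for any integer t.

c = 48 + 49t, d = -46 - 47t for integer t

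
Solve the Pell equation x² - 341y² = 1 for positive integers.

We seek the smallest positive integers (x, y) with x² - 341y² = 1, i.e., x² = 341y² + 1.
Try successive y values:
y = 1: x² = 341·1² + 1 = 342, not a perfect square
y = 2: x² = 341·2² + 1 = 1365, not a perfect square
y = 3: x² = 341·3² + 1 = 3070, not a perfect square
... continuing the search (or via continued fractions) ...
y = 575460: x² = 341·575460² + 1 = 112923586155601, x = 10626551 ✓

Verify: 10626551² - 341·575460² = 112923586155601 - 112923586155600 = 1 ✓

x = 10626551, y = 575460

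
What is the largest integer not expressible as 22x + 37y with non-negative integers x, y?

For two coprime denominations a and b, the Frobenius number (largest value not representable as a non-negative combination) is ab - a - b.
Here gcd(22, 37) = 1, so they are coprime.
F(22, 37) = 22·37 - 22 - 37 = 814 - 59 = 755

755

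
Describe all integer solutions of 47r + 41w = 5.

Step 1: Compute gcd(47, 41) = 1.
Since 1 divides 5, solutions exist.

Step 2: Find a particular solution using extended Euclidean algorithm.
We get r₀ = 35, w₀ = -40.
Check: 47*35 + 41*-40 = 5 = 5 ✓

Step 3: Write the general solution.
r = 35 + (41/1)t = 35 + 41t
w = -40 - (47/1)t = -40 - 47t
for any integer t.

r = 35 + 41t, w = -40 - 47t for integer t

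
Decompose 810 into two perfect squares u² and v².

We need to find integers u, v > 0 such that u² + v² = 810.
Trying u = 9: v² = 810 - 9² = 810 - 81 = 729
v = 27
Check: 9² + 27² = 81 + 729 = 810 ✓

810 = 9² + 27²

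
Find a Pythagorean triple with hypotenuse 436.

We need a² + b² = 436² = 190096.
Trying: 364² + 240² = 132496 + 57600 = 190096 ✓

(364, 240, 436)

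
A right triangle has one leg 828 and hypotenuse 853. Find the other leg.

a² = c² - b² = 727609 - 685584 = 42025
a = 205

205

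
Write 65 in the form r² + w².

We need to find integers r, w > 0 such that r² + w² = 65.
Trying r = 1: w² = 65 - 1² = 65 - 1 = 64
w = 8
Check: 1² + 8² = 1 + 64 = 65 ✓

65 = 1² + 8²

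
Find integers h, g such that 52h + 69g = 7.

Step 1: Check solvability.
gcd(52, 69) = 1
Since 1 divides 7, solutions exist.

Step 2: Apply extended Euclidean algorithm to find gcd.
We find integers such that 52*x0 + 69*y0 = 1

Step 3: Scale the particular solution.
Multiply by 7/1 = 7:
h = 28, g = -21

Step 4: Verify.
52*(28) + 69*(-21) = 7 = 7 ✓

h = 28, g = -21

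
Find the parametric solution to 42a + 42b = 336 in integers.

Step 1: Compute gcd(42, 42) = 42.
Since 42 divides 336, solutions exist.

Step 2: Find a particular solution using extended Euclidean algorithm.
We get a₀ = 0, b₀ = 8.
Check: 42*0 + 42*8 = 336 = 336 ✓

Step 3: Write the general solution.
a = 0 + (42/42)t = 0 + 1t
b = 8 - (42/42)t = 8 - 1t
for any integer t.

a = 0 + 1t, b = 8 - 1t for integer t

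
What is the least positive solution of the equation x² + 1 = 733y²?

We need x² = 733y² - 1. Try successive y:
y = 1: x² = 733·1² - 1 = 732, not a perfect square
y = 2: x² = 733·2² - 1 = 2931, not a perfect square
y = 3: x² = 733·3² - 1 = 6596, not a perfect square
...
y = 365: x² = 733·365² - 1 = 97653924 = 9882² ✓
Check: 9882² - 733·365² = 97653924 - 97653925 = -1 ✓

x = 9882, y = 365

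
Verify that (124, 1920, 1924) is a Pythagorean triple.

Compute a² + b²:
124² + 1920² = 15376 + 3686400 = 3701776
Compute c²:
1924² = 3701776
Since 3701776 = 3701776, it is a Pythagorean triple.

Yes, it is a Pythagorean triple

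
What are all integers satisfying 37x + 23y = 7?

Step 1: Compute gcd(37, 23) = 1.
Since 1 divides 7, solutions exist.

Step 2: Find a particular solution using extended Euclidean algorithm.
We get x₀ = 35, y₀ = -56.
Check: 37*35 + 23*-56 = 7 = 7 ✓

Step 3: Write the general solution.
x = 35 + (23/1)t = 35 + 23t
y = -56 - (37/1)t = -56 - 37t
for any integer t.

x = 35 + 23t, y = -56 - 37t for integer t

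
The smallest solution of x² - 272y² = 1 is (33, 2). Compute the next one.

Solutions to x² - Dy² = 1 are generated by powers of (x₀ + y₀√D).
The next solution satisfies x₁ + y₁√272 = (x₀ + y₀√272)², giving:
x₁ = x₀² + 272y₀² = 33² + 272·2² = 1089 + 1088 = 2177
y₁ = 2x₀y₀ = 2·33·2 = 132

Verify: 2177² - 272·132² = 4739329 - 4739328 = 1 ✓

x = 2177, y = 132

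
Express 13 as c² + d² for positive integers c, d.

We need to find integers c, d > 0 such that c² + d² = 13.
Trying c = 2: d² = 13 - 2² = 13 - 4 = 9
d = 3
Check: 2² + 3² = 4 + 9 = 13 ✓

13 = 2² + 3²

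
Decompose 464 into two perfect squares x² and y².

We need to find integers x, y > 0 such that x² + y² = 464.
Trying x = 8: y² = 464 - 8² = 464 - 64 = 400
y = 20
Check: 8² + 20² = 64 + 400 = 464 ✓

464 = 8² + 20²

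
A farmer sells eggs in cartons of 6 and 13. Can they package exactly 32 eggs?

We need non-negative a, b with 6a + 13b = 32.
gcd(6, 13) = 1 divides 32.
Try a = 1: 13b = 32 - 6 = 26, so b = 2.
One way: 1 cartons of 6 and 2 cartons of 13.

Yes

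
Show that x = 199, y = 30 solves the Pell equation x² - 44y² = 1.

Compute x² = 199² = 39601
Compute 44y² = 44·30² = 44·900 = 39600
x² - 44y² = 39601 - 39600 = 1
Since this equals 1, (199, 30) is a solution.

Yes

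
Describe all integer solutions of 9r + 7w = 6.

Step 1: Compute gcd(9, 7) = 1.
Since 1 divides 6, solutions exist.

Step 2: Find a particular solution using extended Euclidean algorithm.
We get r₀ = -18, w₀ = 24.
Check: 9*-18 + 7*24 = 6 = 6 ✓

Step 3: Write the general solution.
r = -18 + (7/1)t = -18 + 7t
w = 24 - (9/1)t = 24 - 9t
for any integer t.

r = -18 + 7t, w = 24 - 9t for integer t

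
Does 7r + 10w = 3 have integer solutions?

Step 1: Compute gcd(7, 10).
gcd(7, 10) = 1

Step 2: Check divisibility.
Does 1 divide 3? 3 = 1 x 3, so yes.

By the theorem on linear Diophantine equations, 7r + 10w = 3 has integer solutions if and only if gcd(7, 10) divides 3. Since 1 | 3, solutions exist.

Yes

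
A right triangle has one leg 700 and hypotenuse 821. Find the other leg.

a² = c² - b² = 674041 - 490000 = 184041
a = 429

429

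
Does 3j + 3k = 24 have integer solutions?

Step 1: Compute gcd(3, 3).
gcd(3, 3) = 3

Step 2: Check divisibility.
Does 3 divide 24? 24 = 3 x 8, so yes.

By the theorem on linear Diophantine equations, 3j + 3k = 24 has integer solutions if and only if gcd(3, 3) divides 24. Since 3 | 24, solutions exist.

Yes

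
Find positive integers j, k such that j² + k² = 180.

Search for j with 180 - j² a perfect square.
j = 6: 180 - 6² = 180 - 36 = 144 = 12² ✓
So j = 6, k = 12.

j = 6, k = 12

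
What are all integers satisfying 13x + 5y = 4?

Step 1: Compute gcd(13, 5) = 1.
Since 1 divides 4, solutions exist.

Step 2: Find a particular solution using extended Euclidean algorithm.
We get x₀ = 8, y₀ = -20.
Check: 13*8 + 5*-20 = 4 = 4 ✓

Step 3: Write the general solution.
x = 8 + (5/1)t = 8 + 5t
y = -20 - (13/1)t = -20 - 13t
for any integer t.

x = 8 + 5t, y = -20 - 13t for integer t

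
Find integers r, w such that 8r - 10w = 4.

Step 1: Check solvability.
gcd(8, 10) = 2
Since 2 divides 4, solutions exist.

Step 2: Apply extended Euclidean algorithm to find gcd.
We find integers such that 8*x0 + 10*y0 = 2

Step 3: Scale the particular solution.
Multiply by 4/2 = 2:
r = -2, w = -2

Step 4: Verify.
8*(-2) - 10*(-2) = 4 = 4 ✓

r = -2, w = -2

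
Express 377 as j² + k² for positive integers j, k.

We need to find integers j, k > 0 such that j² + k² = 377.
Trying j = 4: k² = 377 - 4² = 377 - 16 = 361
k = 19
Check: 4² + 19² = 16 + 361 = 377 ✓

377 = 4² + 19²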